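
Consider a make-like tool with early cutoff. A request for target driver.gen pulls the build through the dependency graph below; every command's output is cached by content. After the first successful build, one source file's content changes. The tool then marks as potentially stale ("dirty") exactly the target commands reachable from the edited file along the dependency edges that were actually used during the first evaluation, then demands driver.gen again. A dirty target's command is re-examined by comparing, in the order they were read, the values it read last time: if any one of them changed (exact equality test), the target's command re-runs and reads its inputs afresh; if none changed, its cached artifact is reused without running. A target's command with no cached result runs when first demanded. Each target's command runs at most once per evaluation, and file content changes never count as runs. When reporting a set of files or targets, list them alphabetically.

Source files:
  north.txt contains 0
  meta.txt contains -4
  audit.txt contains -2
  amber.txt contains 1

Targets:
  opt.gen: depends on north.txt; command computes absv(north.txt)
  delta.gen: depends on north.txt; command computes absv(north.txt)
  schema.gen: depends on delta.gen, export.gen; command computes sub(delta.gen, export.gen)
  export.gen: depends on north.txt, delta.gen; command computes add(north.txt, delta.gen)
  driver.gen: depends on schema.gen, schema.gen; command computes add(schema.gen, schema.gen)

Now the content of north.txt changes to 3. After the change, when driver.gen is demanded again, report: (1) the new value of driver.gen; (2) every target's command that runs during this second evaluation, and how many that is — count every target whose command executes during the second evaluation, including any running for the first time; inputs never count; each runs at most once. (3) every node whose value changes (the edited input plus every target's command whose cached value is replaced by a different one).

Demanding driver.gen again yields -6.
4 target commands run: delta.gen, driver.gen, export.gen, schema.gen.
The nodes whose values change: delta.gen, driver.gen, export.gen, north.txt, schema.gen.

First demand of the output computes:
  delta.gen = absv(0) = 0
  export.gen = add(0, 0) = 0
  schema.gen = sub(0, 0) = 0
  driver.gen = add(0, 0) = 0

After the edit, cleaning proceeds:
  delta.gen: a read changed (north.txt 0->3) — executes, giving 3.
  export.gen: a read changed (north.txt 0->3; delta.gen 0->3) — executes, giving 6.
  schema.gen: a read changed (delta.gen 0->3; export.gen 0->6) — executes, giving -3.
  driver.gen: a read changed (schema.gen 0->-3; schema.gen 0->-3) — executes, giving -6.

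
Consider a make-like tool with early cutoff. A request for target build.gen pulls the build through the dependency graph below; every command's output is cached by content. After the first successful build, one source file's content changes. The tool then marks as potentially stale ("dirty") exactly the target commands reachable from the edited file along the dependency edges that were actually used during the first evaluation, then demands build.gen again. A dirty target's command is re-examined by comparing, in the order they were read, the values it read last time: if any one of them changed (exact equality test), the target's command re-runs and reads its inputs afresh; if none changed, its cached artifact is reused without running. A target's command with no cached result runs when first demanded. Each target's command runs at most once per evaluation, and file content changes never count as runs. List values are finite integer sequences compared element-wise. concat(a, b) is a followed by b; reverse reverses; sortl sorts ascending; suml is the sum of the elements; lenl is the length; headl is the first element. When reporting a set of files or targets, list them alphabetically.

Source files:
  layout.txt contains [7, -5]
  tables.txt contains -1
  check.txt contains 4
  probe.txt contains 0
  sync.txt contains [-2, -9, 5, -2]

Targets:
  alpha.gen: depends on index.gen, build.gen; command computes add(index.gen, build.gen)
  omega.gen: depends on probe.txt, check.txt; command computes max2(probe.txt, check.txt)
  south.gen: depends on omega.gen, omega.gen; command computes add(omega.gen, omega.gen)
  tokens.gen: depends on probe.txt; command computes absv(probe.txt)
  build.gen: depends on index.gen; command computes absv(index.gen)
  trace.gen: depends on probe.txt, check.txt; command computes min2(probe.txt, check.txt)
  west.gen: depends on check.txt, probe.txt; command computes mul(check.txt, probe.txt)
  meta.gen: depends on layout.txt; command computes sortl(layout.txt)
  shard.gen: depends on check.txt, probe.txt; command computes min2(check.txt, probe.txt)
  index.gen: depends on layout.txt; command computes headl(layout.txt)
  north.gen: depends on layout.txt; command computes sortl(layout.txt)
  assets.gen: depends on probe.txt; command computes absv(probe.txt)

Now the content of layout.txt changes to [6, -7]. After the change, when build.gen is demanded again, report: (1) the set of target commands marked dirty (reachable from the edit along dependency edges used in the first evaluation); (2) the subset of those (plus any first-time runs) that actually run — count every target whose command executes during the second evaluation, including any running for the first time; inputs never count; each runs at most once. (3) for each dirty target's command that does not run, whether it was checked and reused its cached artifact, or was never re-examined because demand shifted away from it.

The edit dirties: build.gen, index.gen.
2 target commands run: build.gen, index.gen.
No dirty target's command escaped a run.

First demand of the output computes:
  index.gen = headl([7, -5]) = 7
  build.gen = absv(7) = 7

After the edit, cleaning proceeds:
  index.gen: a read changed (layout.txt [7, -5]->[6, -7]) — executes, giving 6.
  build.gen: a read changed (index.gen 7->6) — executes, giving 6.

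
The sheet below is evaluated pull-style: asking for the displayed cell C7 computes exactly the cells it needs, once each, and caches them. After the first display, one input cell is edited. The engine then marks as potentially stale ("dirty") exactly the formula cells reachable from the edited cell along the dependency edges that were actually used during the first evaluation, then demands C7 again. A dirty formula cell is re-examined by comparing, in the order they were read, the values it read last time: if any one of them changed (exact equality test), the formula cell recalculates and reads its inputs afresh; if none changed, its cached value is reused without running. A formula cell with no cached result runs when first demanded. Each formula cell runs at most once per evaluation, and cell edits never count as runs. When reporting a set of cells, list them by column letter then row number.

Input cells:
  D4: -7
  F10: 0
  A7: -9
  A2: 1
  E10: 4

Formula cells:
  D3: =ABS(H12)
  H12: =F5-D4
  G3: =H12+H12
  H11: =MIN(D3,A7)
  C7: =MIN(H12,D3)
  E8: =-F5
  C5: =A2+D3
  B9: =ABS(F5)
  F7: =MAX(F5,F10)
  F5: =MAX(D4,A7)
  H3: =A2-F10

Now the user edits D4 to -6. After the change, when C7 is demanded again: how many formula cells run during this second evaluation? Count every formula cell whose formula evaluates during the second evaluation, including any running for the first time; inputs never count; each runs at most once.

First demand of the output computes:
  F5 = MAX(-7, -9) = -7
  H12 = -7 - -7 = 0
  D3 = ABS(0) = 0
  C7 = MIN(0, 0) = 0

After the edit, cleaning proceeds:
  F5: a read changed (D4 -7->-6) — executes, giving -6.
  H12: a read changed (F5 -7->-6; D4 -7->-6) — executes, giving 0 — identical to its old value.
  D3: dirty, but its reads are unchanged (H12 unchanged); cached 0 stands.
  C7: dirty, but its reads are unchanged (H12 unchanged, D3 unchanged); cached 0 stands.

Note the absorption at H12: it re-runs yet its value is the same, leaving the output's value untouched.

2 formula cells run: F5, H12.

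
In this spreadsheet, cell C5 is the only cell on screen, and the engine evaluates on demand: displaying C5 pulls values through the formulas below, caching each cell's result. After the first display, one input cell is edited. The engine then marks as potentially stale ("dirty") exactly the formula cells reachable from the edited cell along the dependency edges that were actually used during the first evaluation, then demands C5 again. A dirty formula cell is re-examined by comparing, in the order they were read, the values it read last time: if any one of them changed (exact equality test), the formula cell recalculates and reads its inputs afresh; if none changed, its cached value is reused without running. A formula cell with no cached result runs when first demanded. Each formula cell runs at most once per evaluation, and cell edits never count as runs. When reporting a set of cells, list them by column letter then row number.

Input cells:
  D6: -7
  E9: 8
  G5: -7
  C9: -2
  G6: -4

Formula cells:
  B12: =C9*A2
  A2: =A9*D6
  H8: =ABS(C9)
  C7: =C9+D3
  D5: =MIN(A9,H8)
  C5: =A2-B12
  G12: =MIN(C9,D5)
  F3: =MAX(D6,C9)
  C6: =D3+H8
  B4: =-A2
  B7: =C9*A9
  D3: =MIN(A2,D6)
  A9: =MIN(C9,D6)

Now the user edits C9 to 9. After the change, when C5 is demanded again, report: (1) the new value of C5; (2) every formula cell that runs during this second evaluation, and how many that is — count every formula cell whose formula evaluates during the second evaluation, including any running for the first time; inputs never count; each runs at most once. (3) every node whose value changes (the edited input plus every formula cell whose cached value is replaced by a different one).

Initial pass — values computed on the first demand:
  A9 = MIN(-2, -7) = -7
  A2 = -7 * -7 = 49
  B12 = -2 * 49 = -98
  C5 = 49 - -98 = 147

Second demand — change propagation:
  A9: re-runs because C9 -2->9; new result -7 (unchanged).
  A2: re-examined; everything it read last time is the same (A9 unchanged, D6 unchanged) — cache 49 kept, no run.
  B12: re-runs because C9 -2->9; new result 441.
  C5: re-runs because B12 -98->441; new result -392.

The important point: at A2 every value read last time is unchanged, so the dirty flag clears without a run.

C5 now evaluates to -392.
Run set: A9, B12, C5 (3 run).
Changed values: B12, C5, C9.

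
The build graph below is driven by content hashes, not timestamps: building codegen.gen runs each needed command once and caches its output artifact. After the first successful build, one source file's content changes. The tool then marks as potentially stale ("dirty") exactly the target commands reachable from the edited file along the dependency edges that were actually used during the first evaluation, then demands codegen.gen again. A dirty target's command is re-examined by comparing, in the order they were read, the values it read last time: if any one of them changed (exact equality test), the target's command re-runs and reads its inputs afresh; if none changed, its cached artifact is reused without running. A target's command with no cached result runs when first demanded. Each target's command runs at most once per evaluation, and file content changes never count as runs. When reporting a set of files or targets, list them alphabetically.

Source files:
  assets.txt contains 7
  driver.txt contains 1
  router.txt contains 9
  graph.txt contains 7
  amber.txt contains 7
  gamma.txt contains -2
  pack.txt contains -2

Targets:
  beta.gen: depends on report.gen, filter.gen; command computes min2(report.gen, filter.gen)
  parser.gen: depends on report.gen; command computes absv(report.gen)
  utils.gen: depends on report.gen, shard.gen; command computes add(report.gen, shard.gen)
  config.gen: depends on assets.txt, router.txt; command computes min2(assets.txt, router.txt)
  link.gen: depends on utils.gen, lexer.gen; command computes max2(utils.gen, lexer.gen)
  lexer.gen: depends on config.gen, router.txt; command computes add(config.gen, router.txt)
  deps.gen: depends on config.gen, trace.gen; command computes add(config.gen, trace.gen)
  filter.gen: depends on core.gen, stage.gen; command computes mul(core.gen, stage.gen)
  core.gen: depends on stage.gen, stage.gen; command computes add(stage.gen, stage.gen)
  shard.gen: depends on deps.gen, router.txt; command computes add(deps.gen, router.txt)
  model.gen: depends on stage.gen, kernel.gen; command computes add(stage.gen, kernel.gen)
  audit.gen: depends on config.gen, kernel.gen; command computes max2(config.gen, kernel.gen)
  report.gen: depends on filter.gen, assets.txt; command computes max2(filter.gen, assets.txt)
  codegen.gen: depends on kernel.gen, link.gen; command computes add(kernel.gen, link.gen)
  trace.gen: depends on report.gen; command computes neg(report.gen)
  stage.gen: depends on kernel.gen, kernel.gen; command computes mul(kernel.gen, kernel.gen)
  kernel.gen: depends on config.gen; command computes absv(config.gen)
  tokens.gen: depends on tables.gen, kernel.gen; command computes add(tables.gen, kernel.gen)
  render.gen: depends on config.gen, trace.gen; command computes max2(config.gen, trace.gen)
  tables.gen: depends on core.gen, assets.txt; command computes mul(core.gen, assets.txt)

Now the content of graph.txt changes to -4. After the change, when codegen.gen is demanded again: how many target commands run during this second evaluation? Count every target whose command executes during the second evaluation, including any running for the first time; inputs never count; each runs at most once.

Initial pass — values computed on the first demand:
  config.gen = min2(7, 9) = 7
  kernel.gen = absv(7) = 7
  lexer.gen = add(7, 9) = 16
  stage.gen = mul(7, 7) = 49
  core.gen = add(49, 49) = 98
  filter.gen = mul(98, 49) = 4802
  report.gen = max2(4802, 7) = 4802
  trace.gen = neg(4802) = -4802
  deps.gen = add(7, -4802) = -4795
  shard.gen = add(-4795, 9) = -4786
  utils.gen = add(4802, -4786) = 16
  link.gen = max2(16, 16) = 16
  codegen.gen = add(7, 16) = 23

Second demand — change propagation:
  no demanded computation ever read graph.txt, so the edit dirties nothing and nothing runs.

The important point: nothing the output needs ever reads graph.txt, so the edit is invisible to it.

Run set: none (0 run).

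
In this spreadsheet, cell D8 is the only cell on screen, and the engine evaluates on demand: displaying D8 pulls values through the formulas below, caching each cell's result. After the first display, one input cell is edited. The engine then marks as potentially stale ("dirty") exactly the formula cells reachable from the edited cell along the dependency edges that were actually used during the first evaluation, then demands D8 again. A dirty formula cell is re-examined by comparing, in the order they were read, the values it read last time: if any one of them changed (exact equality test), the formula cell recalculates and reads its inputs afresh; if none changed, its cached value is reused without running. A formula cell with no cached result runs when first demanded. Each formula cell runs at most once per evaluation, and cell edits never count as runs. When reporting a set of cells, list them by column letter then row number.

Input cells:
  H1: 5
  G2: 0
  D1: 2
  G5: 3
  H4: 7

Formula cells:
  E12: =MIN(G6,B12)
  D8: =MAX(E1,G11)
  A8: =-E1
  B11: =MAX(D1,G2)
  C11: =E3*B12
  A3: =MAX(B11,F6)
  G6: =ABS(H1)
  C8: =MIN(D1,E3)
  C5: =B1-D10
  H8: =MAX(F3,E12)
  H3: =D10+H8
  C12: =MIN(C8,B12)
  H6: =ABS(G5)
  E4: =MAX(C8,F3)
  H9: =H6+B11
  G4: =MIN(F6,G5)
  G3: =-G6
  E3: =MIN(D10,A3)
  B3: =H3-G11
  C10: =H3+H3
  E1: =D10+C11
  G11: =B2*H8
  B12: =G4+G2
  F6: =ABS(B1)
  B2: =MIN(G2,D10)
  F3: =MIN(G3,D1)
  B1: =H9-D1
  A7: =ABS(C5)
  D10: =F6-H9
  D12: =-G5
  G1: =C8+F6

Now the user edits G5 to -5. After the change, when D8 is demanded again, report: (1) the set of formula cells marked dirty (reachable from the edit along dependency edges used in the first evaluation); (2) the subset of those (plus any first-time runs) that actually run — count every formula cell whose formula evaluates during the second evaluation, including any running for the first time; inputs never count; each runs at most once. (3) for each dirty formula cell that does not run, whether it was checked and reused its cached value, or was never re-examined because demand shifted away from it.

Dirty set: A3, B1, B2, B12, C11, D8, D10, E1, E3, E12, F6, G4, G11, H6, H8, H9.
Run set: A3, B1, B12, C11, D8, D10, E1, E3, E12, F6, G4, G11, H6, H8, H9 (15 run).
Re-examined without running (cache reused): B2.
The important point: at B2 every value read last time is unchanged, so the dirty flag clears without a run.

Initial pass — values computed on the first demand:
  B11 = MAX(2, 0) = 2
  G6 = ABS(5) = 5
  G3 = -(5) = -5
  F3 = MIN(-5, 2) = -5
  H6 = ABS(3) = 3
  H9 = 3 + 2 = 5
  B1 = 5 - 2 = 3
  F6 = ABS(3) = 3
  A3 = MAX(2, 3) = 3
  D10 = 3 - 5 = -2
  B2 = MIN(0, -2) = -2
  E3 = MIN(-2, 3) = -2
  G4 = MIN(3, 3) = 3
  B12 = 3 + 0 = 3
  C11 = -2 * 3 = -6
  E1 = -2 + -6 = -8
  E12 = MIN(5, 3) = 3
  H8 = MAX(-5, 3) = 3
  G11 = -2 * 3 = -6
  D8 = MAX(-8, -6) = -6

Second demand — change propagation:
  H6: re-runs because G5 3->-5; new result 5.
  H9: re-runs because H6 3->5; new result 7.
  B1: re-runs because H9 5->7; new result 5.
  F6: re-runs because B1 3->5; new result 5.
  A3: re-runs because F6 3->5; new result 5.
  D10: re-runs because F6 3->5; H9 5->7; new result -2 (unchanged).
  B2: re-examined; everything it read last time is the same (G2 unchanged, D10 unchanged) — cache -2 kept, no run.
  E3: re-runs because A3 3->5; new result -2 (unchanged).
  G4: re-runs because F6 3->5; G5 3->-5; new result -5.
  B12: re-runs because G4 3->-5; new result -5.
  C11: re-runs because B12 3->-5; new result 10.
  E1: re-runs because C11 -6->10; new result 8.
  E12: re-runs because B12 3->-5; new result -5.
  H8: re-runs because E12 3->-5; new result -5.
  G11: re-runs because H8 3->-5; new result 10.
  D8: re-runs because E1 -8->8; G11 -6->10; new result 10.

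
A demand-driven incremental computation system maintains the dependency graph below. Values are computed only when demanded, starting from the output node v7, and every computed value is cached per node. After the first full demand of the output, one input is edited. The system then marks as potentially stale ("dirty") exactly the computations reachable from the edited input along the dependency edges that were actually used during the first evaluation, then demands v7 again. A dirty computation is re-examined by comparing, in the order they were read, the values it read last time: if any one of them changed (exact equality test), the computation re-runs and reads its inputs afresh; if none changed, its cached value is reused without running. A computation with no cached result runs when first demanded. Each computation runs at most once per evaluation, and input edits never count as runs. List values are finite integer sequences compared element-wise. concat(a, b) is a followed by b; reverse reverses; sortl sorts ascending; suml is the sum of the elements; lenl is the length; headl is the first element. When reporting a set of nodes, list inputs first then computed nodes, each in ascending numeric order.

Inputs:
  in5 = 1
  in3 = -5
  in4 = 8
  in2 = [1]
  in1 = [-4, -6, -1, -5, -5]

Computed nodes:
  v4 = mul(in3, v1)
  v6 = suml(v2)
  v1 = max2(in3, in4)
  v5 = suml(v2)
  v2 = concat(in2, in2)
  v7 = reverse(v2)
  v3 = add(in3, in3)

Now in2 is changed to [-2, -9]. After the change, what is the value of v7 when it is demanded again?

New value of v7: [-9, -2, -9, -2].

First evaluation (everything demanded from the output):
  v2 = concat([1], [1]) = [1, 1]
  v7 = reverse([1, 1]) = [1, 1]

Propagation after the edit:
  v2: runs — in2 [1]->[-2, -9]; in2 [1]->[-2, -9]; result [-2, -9, -2, -9].
  v7: runs — v2 [1, 1]->[-2, -9, -2, -9]; result [-9, -2, -9, -2].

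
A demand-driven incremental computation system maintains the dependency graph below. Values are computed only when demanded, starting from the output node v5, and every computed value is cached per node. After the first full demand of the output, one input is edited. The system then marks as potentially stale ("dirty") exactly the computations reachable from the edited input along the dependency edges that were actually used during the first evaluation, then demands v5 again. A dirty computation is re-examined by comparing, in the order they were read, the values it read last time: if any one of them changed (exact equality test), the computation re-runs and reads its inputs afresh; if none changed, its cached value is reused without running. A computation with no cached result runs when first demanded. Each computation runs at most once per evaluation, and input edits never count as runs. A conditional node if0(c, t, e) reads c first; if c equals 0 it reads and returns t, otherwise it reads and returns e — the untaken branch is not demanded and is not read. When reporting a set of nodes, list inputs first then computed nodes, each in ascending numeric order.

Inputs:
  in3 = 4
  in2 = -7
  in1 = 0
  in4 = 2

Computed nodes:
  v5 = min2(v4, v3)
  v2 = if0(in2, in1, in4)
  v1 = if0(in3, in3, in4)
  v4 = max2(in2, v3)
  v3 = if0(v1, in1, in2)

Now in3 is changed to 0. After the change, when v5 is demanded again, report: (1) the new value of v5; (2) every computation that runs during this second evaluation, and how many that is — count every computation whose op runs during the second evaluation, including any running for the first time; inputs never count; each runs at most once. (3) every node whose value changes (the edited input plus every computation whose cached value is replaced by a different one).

First evaluation (everything demanded from the output):
  v1 = if0(in3=4 -> else branch in4) = 2
  v3 = if0(v1=2 -> else branch in2) = -7
  v4 = max2(-7, -7) = -7
  v5 = min2(-7, -7) = -7

Propagation after the edit:
  v1: runs — in3 4->0; result 0.
  v3: runs — v1 2->0; result 0.
  v4: runs — v3 -7->0; result 0.
  v5: runs — v4 -7->0; v3 -7->0; result 0.

New value of v5: 0.
Computations that run: v1, v3, v4, v5 — 4 in total.
Values that change: in3, v1, v3, v4, v5.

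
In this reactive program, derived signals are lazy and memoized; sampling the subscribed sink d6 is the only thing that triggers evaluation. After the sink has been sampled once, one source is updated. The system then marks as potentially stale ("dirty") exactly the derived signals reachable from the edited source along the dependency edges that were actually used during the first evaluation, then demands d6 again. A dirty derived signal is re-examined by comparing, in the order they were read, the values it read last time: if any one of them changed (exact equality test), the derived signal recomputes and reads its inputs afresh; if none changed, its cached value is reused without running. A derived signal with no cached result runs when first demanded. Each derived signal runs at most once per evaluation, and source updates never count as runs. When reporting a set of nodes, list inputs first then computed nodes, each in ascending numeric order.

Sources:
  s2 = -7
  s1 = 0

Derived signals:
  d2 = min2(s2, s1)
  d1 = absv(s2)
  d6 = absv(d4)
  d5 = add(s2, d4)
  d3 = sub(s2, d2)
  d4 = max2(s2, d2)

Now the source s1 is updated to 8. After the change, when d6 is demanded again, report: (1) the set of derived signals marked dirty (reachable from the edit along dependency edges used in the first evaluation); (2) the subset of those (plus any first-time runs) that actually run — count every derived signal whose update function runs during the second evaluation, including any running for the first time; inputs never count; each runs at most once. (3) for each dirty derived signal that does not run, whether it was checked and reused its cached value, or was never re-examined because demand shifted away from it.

First demand of the output computes:
  d2 = min2(-7, 0) = -7
  d4 = max2(-7, -7) = -7
  d6 = absv(-7) = 7

After the edit, cleaning proceeds:
  d2: a read changed (s1 0->8) — executes, giving -7 — identical to its old value.
  d4: dirty, but its reads are unchanged (s2 unchanged, d2 unchanged); cached -7 stands.
  d6: dirty, but its reads are unchanged (d4 unchanged); cached 7 stands.

Note the absorption at d2: it re-runs yet its value is the same, leaving the output's value untouched.

The edit dirties: d2, d4, d6.
1 derived signals run: d2.
Cache hits after checking: d4, d6.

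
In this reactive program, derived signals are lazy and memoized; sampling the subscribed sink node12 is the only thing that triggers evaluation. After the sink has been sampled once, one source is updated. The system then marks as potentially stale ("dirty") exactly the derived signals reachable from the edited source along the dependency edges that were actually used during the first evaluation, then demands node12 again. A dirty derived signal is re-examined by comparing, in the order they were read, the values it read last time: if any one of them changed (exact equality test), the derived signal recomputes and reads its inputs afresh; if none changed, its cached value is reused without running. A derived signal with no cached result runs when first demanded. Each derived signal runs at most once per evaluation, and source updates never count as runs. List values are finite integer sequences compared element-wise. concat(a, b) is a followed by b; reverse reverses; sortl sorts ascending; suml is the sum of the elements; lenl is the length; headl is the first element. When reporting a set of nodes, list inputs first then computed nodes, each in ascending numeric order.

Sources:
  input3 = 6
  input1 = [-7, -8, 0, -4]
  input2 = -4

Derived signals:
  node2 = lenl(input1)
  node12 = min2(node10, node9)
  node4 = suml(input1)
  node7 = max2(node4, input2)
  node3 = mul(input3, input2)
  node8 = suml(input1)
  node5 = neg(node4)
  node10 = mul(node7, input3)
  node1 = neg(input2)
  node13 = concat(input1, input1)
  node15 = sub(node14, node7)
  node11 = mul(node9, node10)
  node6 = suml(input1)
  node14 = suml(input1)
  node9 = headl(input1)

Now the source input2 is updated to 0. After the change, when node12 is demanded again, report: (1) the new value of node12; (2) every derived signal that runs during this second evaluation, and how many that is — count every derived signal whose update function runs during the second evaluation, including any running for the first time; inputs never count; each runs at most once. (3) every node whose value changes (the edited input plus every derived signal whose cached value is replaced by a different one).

Demanding node12 again yields -7.
3 derived signals run: node7, node10, node12.
The nodes whose values change: input2, node7, node10, node12.

First demand of the output computes:
  node4 = suml([-7, -8, 0, -4]) = -19
  node7 = max2(-19, -4) = -4
  node9 = headl([-7, -8, 0, -4]) = -7
  node10 = mul(-4, 6) = -24
  node12 = min2(-24, -7) = -24

After the edit, cleaning proceeds:
  node7: a read changed (input2 -4->0) — executes, giving 0.
  node10: a read changed (node7 -4->0) — executes, giving 0.
  node12: a read changed (node10 -24->0) — executes, giving -7.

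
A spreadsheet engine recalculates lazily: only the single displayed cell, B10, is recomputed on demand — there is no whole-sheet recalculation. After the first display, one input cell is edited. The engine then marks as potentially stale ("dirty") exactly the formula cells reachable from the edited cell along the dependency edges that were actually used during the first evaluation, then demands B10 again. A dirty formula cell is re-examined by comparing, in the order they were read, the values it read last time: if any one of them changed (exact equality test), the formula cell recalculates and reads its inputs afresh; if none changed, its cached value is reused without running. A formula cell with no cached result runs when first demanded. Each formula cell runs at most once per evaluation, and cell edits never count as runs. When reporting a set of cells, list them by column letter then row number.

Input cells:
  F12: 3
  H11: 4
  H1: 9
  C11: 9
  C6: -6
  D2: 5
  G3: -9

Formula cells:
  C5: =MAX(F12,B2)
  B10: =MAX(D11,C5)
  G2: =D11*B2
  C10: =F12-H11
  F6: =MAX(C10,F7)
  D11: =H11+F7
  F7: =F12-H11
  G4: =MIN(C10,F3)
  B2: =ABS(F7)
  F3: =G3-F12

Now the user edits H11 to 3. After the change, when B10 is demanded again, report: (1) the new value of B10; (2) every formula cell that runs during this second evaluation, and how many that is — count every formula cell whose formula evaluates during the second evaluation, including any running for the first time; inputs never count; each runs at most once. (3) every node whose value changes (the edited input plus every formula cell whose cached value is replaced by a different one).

First evaluation (everything demanded from the output):
  F7 = 3 - 4 = -1
  B2 = ABS(-1) = 1
  C5 = MAX(3, 1) = 3
  D11 = 4 + -1 = 3
  B10 = MAX(3, 3) = 3

Propagation after the edit:
  F7: runs — H11 4->3; result 0.
  B2: runs — F7 -1->0; result 0.
  C5: runs — B2 1->0; result 3 (same value as before).
  D11: runs — H11 4->3; F7 -1->0; result 3 (same value as before).
  B10: checked — values it read are unchanged (D11 unchanged, C5 unchanged); reused cached 3 without running.

Key observation: the cutoff stops propagation at B10 — its inputs' values are unchanged, so it reuses its cache.

New value of B10: 3.
Formula cells that run: B2, C5, D11, F7 — 4 in total.
Values that change: B2, F7, H11.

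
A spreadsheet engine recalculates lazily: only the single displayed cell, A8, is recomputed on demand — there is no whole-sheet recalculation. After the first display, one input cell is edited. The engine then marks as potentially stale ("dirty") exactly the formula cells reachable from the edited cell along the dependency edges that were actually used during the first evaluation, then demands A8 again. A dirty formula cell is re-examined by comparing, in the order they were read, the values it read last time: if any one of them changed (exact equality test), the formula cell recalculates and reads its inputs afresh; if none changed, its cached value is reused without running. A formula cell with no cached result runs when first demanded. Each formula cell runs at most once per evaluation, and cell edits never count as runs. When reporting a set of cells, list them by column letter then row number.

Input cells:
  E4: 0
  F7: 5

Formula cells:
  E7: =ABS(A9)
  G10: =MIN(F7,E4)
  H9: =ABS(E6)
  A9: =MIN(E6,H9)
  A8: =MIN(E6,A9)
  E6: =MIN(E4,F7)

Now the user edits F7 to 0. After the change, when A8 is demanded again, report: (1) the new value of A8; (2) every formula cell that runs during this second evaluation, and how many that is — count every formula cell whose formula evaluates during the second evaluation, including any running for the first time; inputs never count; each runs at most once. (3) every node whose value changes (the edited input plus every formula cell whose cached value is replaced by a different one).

New value of A8: 0.
Formula cells that run: E6 — 1 in total.
Values that change: F7.
Key observation: the change is absorbed at E6 — it re-runs but produces the same value, and the output's value is unchanged.

First evaluation (everything demanded from the output):
  E6 = MIN(0, 5) = 0
  H9 = ABS(0) = 0
  A9 = MIN(0, 0) = 0
  A8 = MIN(0, 0) = 0

Propagation after the edit:
  E6: runs — F7 5->0; result 0 (same value as before).
  H9: checked — values it read are unchanged (E6 unchanged); reused cached 0 without running.
  A9: checked — values it read are unchanged (E6 unchanged, H9 unchanged); reused cached 0 without running.
  A8: checked — values it read are unchanged (E6 unchanged, A9 unchanged); reused cached 0 without running.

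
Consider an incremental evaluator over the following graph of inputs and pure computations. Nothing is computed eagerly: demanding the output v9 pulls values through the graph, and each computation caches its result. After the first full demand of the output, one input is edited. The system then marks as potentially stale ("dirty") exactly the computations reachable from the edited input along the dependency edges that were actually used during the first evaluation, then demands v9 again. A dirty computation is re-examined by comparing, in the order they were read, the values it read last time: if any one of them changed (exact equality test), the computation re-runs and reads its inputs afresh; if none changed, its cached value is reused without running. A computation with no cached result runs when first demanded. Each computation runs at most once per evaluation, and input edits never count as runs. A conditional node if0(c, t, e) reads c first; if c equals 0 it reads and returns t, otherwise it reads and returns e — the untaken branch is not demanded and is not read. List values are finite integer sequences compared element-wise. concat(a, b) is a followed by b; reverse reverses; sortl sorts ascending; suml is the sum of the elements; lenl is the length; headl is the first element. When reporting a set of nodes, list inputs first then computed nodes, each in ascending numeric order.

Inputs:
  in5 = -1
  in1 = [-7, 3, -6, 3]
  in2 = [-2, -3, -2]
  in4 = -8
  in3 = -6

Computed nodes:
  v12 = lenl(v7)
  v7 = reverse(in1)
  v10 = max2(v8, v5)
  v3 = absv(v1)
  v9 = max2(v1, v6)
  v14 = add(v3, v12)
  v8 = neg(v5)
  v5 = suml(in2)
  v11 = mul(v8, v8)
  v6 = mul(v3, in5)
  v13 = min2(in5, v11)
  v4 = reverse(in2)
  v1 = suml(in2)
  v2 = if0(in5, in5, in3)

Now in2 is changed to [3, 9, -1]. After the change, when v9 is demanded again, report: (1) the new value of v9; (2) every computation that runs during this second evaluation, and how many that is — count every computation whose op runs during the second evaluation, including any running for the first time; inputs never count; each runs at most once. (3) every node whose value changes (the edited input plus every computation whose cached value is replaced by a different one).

v9 now evaluates to 11.
Run set: v1, v3, v6, v9 (4 run).
Changed values: in2, v1, v3, v6, v9.

Initial pass — values computed on the first demand:
  v1 = suml([-2, -3, -2]) = -7
  v3 = absv(-7) = 7
  v6 = mul(7, -1) = -7
  v9 = max2(-7, -7) = -7

Second demand — change propagation:
  v1: re-runs because in2 [-2, -3, -2]->[3, 9, -1]; new result 11.
  v3: re-runs because v1 -7->11; new result 11.
  v6: re-runs because v3 7->11; new result -11.
  v9: re-runs because v1 -7->11; v6 -7->-11; new result 11.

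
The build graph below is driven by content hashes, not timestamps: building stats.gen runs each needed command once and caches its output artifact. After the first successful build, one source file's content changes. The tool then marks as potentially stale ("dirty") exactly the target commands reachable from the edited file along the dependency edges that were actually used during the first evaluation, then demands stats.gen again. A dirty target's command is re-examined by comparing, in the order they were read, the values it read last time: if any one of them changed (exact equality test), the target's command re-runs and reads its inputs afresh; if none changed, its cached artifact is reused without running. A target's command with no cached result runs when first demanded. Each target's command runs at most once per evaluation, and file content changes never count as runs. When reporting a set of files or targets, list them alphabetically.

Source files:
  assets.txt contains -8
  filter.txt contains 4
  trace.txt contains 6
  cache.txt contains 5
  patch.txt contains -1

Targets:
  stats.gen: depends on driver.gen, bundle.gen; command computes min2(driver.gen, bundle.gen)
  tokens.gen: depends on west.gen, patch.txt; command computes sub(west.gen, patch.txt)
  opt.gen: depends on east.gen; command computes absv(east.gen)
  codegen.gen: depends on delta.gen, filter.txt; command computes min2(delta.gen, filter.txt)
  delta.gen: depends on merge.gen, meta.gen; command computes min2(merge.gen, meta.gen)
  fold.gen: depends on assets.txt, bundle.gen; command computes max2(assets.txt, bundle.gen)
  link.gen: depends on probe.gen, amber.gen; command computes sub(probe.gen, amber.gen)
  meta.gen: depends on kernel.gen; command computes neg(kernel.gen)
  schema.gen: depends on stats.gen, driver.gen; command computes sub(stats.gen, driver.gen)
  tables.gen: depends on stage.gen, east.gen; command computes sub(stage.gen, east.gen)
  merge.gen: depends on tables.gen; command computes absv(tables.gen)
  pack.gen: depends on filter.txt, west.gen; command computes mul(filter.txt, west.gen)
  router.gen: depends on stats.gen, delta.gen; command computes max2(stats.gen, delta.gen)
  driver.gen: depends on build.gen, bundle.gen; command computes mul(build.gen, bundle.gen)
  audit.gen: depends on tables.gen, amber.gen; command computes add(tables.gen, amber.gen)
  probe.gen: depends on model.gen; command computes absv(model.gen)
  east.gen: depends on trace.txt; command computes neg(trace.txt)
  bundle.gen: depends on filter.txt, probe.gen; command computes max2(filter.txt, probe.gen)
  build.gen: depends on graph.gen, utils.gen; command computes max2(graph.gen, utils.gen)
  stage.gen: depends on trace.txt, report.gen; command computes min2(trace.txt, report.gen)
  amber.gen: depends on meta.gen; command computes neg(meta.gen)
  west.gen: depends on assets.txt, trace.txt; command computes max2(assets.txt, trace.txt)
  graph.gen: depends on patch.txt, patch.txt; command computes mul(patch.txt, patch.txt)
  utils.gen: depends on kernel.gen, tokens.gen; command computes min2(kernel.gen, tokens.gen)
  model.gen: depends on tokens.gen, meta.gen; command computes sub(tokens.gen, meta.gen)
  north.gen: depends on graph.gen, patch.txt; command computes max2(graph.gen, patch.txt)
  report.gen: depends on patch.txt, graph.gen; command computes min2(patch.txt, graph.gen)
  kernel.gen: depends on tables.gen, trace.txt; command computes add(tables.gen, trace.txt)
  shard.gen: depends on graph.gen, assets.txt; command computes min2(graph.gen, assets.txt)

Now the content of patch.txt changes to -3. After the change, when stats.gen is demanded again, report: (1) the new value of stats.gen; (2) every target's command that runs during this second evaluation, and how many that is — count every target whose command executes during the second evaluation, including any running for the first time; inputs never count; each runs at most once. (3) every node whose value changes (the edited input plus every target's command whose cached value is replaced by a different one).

Initial pass — values computed on the first demand:
  east.gen = neg(6) = -6
  graph.gen = mul(-1, -1) = 1
  report.gen = min2(-1, 1) = -1
  stage.gen = min2(6, -1) = -1
  tables.gen = sub(-1, -6) = 5
  kernel.gen = add(5, 6) = 11
  meta.gen = neg(11) = -11
  west.gen = max2(-8, 6) = 6
  tokens.gen = sub(6, -1) = 7
  model.gen = sub(7, -11) = 18
  probe.gen = absv(18) = 18
  bundle.gen = max2(4, 18) = 18
  utils.gen = min2(11, 7) = 7
  build.gen = max2(1, 7) = 7
  driver.gen = mul(7, 18) = 126
  stats.gen = min2(126, 18) = 18

Second demand — change propagation:
  graph.gen: re-runs because patch.txt -1->-3; patch.txt -1->-3; new result 9.
  report.gen: re-runs because patch.txt -1->-3; graph.gen 1->9; new result -3.
  stage.gen: re-runs because report.gen -1->-3; new result -3.
  tables.gen: re-runs because stage.gen -1->-3; new result 3.
  kernel.gen: re-runs because tables.gen 5->3; new result 9.
  meta.gen: re-runs because kernel.gen 11->9; new result -9.
  tokens.gen: re-runs because patch.txt -1->-3; new result 9.
  model.gen: re-runs because tokens.gen 7->9; meta.gen -11->-9; new result 18 (unchanged).
  probe.gen: re-examined; everything it read last time is the same (model.gen unchanged) — cache 18 kept, no run.
  bundle.gen: re-examined; everything it read last time is the same (filter.txt unchanged, probe.gen unchanged) — cache 18 kept, no run.
  utils.gen: re-runs because kernel.gen 11->9; tokens.gen 7->9; new result 9.
  build.gen: re-runs because graph.gen 1->9; utils.gen 7->9; new result 9.
  driver.gen: re-runs because build.gen 7->9; new result 162.
  stats.gen: re-runs because driver.gen 126->162; new result 18 (unchanged).

The important point: at probe.gen every value read last time is unchanged, so the dirty flag clears without a run.

stats.gen now evaluates to 18.
Run set: build.gen, driver.gen, graph.gen, kernel.gen, meta.gen, model.gen, report.gen, stage.gen, stats.gen, tables.gen, tokens.gen, utils.gen (12 run).
Changed values: build.gen, driver.gen, graph.gen, kernel.gen, meta.gen, patch.txt, report.gen, stage.gen, tables.gen, tokens.gen, utils.gen.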